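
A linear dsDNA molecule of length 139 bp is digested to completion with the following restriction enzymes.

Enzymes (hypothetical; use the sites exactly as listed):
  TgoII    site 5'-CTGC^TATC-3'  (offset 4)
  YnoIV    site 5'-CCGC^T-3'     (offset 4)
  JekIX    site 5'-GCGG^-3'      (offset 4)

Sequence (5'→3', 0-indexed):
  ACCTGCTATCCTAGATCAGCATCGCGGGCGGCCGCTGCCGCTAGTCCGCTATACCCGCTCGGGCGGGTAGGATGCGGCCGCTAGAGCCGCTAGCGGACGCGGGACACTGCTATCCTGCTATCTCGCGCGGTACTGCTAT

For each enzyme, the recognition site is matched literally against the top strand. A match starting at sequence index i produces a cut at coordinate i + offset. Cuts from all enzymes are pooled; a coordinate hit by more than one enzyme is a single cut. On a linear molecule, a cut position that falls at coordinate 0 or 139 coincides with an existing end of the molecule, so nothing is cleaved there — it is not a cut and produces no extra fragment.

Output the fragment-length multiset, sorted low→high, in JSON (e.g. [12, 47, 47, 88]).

Per-enzyme occurrences:
  TgoII (CTGCTATC, off=4): starts [2, 106, 114] → cuts [6, 110, 118]
  YnoIV (CCGCT, off=4): starts [31, 37, 45, 54, 77, 86] → cuts [35, 41, 49, 58, 81, 90]
  JekIX (GCGG, off=4): starts [23, 27, 62, 73, 92, 98, 126] → cuts [27, 31, 66, 77, 96, 102, 130]

All cut coordinates (distinct, sorted): [6, 27, 31, 35, 41, 49, 58, 66, 77, 81, 90, 96, 102, 110, 118, 130]

Fragment lengths:
  [0,6): 6 bp
  [6,27): 21 bp
  [27,31): 4 bp
  [31,35): 4 bp
  [35,41): 6 bp
  [41,49): 8 bp
  [49,58): 9 bp
  [58,66): 8 bp
  [66,77): 11 bp
  [77,81): 4 bp
  [81,90): 9 bp
  [90,96): 6 bp
  [96,102): 6 bp
  [102,110): 8 bp
  [110,118): 8 bp
  [118,130): 12 bp
  [130,139): 9 bp

[4,4,4,6,6,6,6,8,8,8,8,9,9,9,11,12,21]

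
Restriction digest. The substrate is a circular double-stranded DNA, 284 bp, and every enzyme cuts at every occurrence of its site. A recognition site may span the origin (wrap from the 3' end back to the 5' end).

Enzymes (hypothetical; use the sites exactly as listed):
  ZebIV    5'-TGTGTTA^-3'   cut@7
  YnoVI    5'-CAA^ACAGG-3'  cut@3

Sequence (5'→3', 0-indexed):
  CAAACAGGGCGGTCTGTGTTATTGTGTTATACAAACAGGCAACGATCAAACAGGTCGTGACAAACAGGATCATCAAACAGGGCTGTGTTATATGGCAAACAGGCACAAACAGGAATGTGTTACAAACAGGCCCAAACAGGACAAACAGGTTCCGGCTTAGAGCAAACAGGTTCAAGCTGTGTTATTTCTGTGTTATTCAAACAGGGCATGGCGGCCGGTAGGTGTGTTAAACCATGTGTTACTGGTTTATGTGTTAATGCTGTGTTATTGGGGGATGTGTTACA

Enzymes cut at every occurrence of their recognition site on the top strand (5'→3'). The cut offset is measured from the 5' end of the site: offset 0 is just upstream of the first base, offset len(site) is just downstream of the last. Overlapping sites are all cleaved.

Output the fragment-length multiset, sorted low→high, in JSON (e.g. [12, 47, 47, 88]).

[3,5,5,5,8,8,9,10,10,11,11,12,13,14,14,14,15,15,15,18,19,21,29]

Scan for sites:
  ZebIV TGTGTTA/7: at [14, 22, 83, 115, 177, 188, 222, 234, 249, 260, 275] ⇒ [21, 29, 90, 122, 184, 195, 229, 241, 256, 267, 282]
  YnoVI CAAACAGG/3: at [0, 31, 46, 60, 73, 95, 105, 122, 132, 141, 162, 197] ⇒ [3, 34, 49, 63, 76, 98, 108, 125, 135, 144, 165, 200]

All cut coordinates (distinct, sorted): [3, 21, 29, 34, 49, 63, 76, 90, 98, 108, 122, 125, 135, 144, 165, 184, 195, 200, 229, 241, 256, 267, 282]

Fragments:
  3→21: 18 bp
  21→29: 8 bp
  29→34: 5 bp
  34→49: 15 bp
  49→63: 14 bp
  63→76: 13 bp
  76→90: 14 bp
  90→98: 8 bp
  98→108: 10 bp
  108→122: 14 bp
  122→125: 3 bp
  125→135: 10 bp
  135→144: 9 bp
  144→165: 21 bp
  165→184: 19 bp
  184→195: 11 bp
  195→200: 5 bp
  200→229: 29 bp
  229→241: 12 bp
  241→256: 15 bp
  256→267: 11 bp
  267→282: 15 bp
  282→3 (wrap): 284-282+3 = 5 bp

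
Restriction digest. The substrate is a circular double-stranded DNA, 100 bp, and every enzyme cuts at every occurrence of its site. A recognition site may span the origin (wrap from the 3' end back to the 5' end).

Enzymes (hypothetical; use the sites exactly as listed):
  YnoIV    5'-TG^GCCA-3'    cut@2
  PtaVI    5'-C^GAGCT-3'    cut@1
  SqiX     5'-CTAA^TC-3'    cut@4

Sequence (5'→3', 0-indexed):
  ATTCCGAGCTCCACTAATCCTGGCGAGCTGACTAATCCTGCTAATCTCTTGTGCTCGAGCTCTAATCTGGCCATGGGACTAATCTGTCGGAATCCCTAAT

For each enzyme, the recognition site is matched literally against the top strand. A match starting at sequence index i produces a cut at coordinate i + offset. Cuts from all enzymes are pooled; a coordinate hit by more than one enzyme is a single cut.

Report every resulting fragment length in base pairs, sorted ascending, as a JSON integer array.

Site scan:
  YnoIV TGGCCA/2: at [67] ⇒ [69]
  PtaVI CGAGCT/1: at [4, 23, 55] ⇒ [5, 24, 56]
  SqiX CTAATC/4: at [13, 31, 40, 61, 78] ⇒ [17, 35, 44, 65, 82]

Pooled cuts: [5, 17, 24, 35, 44, 56, 65, 69, 82]

Fragment lengths:
  5→17: 12 bp
  17→24: 7 bp
  24→35: 11 bp
  35→44: 9 bp
  44→56: 12 bp
  56→65: 9 bp
  65→69: 4 bp
  69→82: 13 bp
  82→5 (wrap): 100-82+5 = 23 bp

[4,7,9,9,11,12,12,13,23]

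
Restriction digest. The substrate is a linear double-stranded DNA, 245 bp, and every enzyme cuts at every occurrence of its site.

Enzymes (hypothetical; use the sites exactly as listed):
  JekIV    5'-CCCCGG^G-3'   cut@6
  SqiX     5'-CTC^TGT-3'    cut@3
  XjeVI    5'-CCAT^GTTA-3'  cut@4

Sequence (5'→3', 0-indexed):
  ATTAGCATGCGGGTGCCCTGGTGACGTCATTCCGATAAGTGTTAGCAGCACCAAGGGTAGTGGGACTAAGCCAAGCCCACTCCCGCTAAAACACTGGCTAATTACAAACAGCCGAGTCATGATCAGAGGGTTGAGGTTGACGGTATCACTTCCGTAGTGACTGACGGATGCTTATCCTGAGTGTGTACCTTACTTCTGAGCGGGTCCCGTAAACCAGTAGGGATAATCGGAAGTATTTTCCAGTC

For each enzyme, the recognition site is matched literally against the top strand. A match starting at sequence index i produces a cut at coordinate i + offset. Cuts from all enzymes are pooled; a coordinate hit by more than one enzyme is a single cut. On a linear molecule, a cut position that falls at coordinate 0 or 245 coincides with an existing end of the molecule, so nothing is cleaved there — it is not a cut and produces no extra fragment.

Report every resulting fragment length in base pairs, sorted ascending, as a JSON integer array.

Per-enzyme occurrences:
  JekIV (CCCCGGG, off=6): no sites
  SqiX (CTCTGT, off=3): no sites
  XjeVI (CCATGTTA, off=4): no sites

Pooled cuts: ∅

Fragment lengths:
  no cuts → one linear fragment of 245 bp

[245]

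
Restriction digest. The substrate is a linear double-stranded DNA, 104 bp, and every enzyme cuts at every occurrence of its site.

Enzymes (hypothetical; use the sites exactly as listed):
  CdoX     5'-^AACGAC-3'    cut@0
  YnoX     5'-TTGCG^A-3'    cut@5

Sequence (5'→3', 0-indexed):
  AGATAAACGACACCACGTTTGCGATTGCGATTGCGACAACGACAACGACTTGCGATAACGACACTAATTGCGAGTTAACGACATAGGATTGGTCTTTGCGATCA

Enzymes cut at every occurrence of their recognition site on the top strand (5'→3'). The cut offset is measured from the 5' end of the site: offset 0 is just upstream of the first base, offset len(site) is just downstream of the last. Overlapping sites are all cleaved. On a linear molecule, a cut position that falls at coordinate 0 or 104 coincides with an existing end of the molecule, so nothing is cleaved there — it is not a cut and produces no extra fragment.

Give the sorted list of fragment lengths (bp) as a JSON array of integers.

Site scan:
  CdoX AACGAC/0: at [5, 37, 43, 56, 76] ⇒ [5, 37, 43, 56, 76]
  YnoX TTGCGA/5: at [18, 24, 30, 49, 67, 95] ⇒ [23, 29, 35, 54, 72, 100]

Pooled cuts: [5, 23, 29, 35, 37, 43, 54, 56, 72, 76, 100]

Fragments:
  [0,5): 5 bp
  [5,23): 18 bp
  [23,29): 6 bp
  [29,35): 6 bp
  [35,37): 2 bp
  [37,43): 6 bp
  [43,54): 11 bp
  [54,56): 2 bp
  [56,72): 16 bp
  [72,76): 4 bp
  [76,100): 24 bp
  [100,104): 4 bp

[2,2,4,4,5,6,6,6,11,16,18,24]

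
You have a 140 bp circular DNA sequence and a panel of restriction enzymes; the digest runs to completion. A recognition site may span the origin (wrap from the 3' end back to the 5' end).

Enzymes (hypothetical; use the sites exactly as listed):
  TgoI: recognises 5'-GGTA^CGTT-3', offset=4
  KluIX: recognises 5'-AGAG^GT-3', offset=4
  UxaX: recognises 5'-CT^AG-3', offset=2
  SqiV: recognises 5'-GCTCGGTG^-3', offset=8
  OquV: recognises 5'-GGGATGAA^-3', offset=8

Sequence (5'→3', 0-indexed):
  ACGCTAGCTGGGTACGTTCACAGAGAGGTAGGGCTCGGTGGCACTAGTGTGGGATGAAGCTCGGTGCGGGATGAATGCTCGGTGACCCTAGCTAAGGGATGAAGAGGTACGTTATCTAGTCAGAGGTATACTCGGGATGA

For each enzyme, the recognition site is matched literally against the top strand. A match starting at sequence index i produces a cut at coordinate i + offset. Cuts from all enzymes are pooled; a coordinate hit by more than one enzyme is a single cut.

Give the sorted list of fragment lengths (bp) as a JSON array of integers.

Site scan:
  TgoI (GGTACGTT, off=4): starts [10, 105] → cuts [14, 109]
  KluIX (AGAGGT, off=4): starts [23, 102, 121] → cuts [27, 106, 125]
  UxaX (CTAG, off=2): starts [3, 43, 87, 115] → cuts [5, 45, 89, 117]
  SqiV (GCTCGGTG, off=8): starts [32, 58, 76] → cuts [40, 66, 84]
  OquV (GGGATGAA, off=8): starts [50, 67, 95, 133] → cuts [1, 58, 75, 103]

All cut coordinates (distinct, sorted): [1, 5, 14, 27, 40, 45, 58, 66, 75, 84, 89, 103, 106, 109, 117, 125]

Fragments:
  1→5: 4 bp
  5→14: 9 bp
  14→27: 13 bp
  27→40: 13 bp
  40→45: 5 bp
  45→58: 13 bp
  58→66: 8 bp
  66→75: 9 bp
  75→84: 9 bp
  84→89: 5 bp
  89→103: 14 bp
  103→106: 3 bp
  106→109: 3 bp
  109→117: 8 bp
  117→125: 8 bp
  125→1 (wrap): 140-125+1 = 16 bp

[3,3,4,5,5,8,8,8,9,9,9,13,13,13,14,16]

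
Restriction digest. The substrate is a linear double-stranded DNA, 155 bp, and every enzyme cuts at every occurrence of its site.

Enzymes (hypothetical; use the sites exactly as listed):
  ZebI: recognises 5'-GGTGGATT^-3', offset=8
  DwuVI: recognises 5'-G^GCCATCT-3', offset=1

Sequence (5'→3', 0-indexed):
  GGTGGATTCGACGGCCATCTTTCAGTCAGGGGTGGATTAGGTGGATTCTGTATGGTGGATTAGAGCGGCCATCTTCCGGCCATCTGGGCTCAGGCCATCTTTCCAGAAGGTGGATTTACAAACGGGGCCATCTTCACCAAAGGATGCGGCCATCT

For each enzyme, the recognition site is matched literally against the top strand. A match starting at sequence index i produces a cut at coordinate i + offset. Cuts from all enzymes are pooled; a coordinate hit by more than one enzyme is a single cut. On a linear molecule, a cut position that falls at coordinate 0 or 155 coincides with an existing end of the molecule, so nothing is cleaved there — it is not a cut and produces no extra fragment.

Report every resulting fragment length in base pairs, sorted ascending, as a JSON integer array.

Per-enzyme occurrences:
  ZebI (GGTGGATT, off=8): starts [0, 30, 39, 53, 108] → cuts [8, 38, 47, 61, 116]
  DwuVI (GGCCATCT, off=1): starts [12, 66, 77, 92, 125, 147] → cuts [13, 67, 78, 93, 126, 148]

Pooled cuts: [8, 13, 38, 47, 61, 67, 78, 93, 116, 126, 148]

Fragments:
  [0,8): 8 bp
  [8,13): 5 bp
  [13,38): 25 bp
  [38,47): 9 bp
  [47,61): 14 bp
  [61,67): 6 bp
  [67,78): 11 bp
  [78,93): 15 bp
  [93,116): 23 bp
  [116,126): 10 bp
  [126,148): 22 bp
  [148,155): 7 bp

[5,6,7,8,9,10,11,14,15,22,23,25]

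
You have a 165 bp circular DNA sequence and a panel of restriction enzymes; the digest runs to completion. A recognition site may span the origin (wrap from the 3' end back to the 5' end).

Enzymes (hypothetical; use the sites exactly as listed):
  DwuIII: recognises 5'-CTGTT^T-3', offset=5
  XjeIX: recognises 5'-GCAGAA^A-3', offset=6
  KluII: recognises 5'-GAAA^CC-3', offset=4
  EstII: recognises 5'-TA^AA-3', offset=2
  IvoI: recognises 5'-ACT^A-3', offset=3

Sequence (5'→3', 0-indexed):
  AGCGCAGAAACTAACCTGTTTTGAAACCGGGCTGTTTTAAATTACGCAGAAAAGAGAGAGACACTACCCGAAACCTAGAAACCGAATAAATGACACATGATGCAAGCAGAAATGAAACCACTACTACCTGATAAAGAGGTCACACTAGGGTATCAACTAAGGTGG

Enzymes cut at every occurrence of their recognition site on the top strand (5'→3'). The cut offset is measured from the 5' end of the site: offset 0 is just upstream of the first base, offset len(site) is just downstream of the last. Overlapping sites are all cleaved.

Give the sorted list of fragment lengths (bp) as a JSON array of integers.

Site scan:
  DwuIII (CTGTTT, off=5): starts [15, 31] → cuts [20, 36]
  XjeIX (GCAGAAA, off=6): starts [3, 45, 105] → cuts [9, 51, 111]
  KluII (GAAACC, off=4): starts [22, 69, 77, 113] → cuts [26, 73, 81, 117]
  EstII (TAAA, off=2): starts [37, 86, 131] → cuts [39, 88, 133]
  IvoI (ACTA, off=3): starts [9, 62, 119, 122, 143, 155] → cuts [12, 65, 122, 125, 146, 158]

Pooled cuts: [9, 12, 20, 26, 36, 39, 51, 65, 73, 81, 88, 111, 117, 122, 125, 133, 146, 158]

Fragments:
  9→12: 3 bp
  12→20: 8 bp
  20→26: 6 bp
  26→36: 10 bp
  36→39: 3 bp
  39→51: 12 bp
  51→65: 14 bp
  65→73: 8 bp
  73→81: 8 bp
  81→88: 7 bp
  88→111: 23 bp
  111→117: 6 bp
  117→122: 5 bp
  122→125: 3 bp
  125→133: 8 bp
  133→146: 13 bp
  146→158: 12 bp
  158→9 (wrap): 165-158+9 = 16 bp

[3,3,3,5,6,6,7,8,8,8,8,10,12,12,13,14,16,23]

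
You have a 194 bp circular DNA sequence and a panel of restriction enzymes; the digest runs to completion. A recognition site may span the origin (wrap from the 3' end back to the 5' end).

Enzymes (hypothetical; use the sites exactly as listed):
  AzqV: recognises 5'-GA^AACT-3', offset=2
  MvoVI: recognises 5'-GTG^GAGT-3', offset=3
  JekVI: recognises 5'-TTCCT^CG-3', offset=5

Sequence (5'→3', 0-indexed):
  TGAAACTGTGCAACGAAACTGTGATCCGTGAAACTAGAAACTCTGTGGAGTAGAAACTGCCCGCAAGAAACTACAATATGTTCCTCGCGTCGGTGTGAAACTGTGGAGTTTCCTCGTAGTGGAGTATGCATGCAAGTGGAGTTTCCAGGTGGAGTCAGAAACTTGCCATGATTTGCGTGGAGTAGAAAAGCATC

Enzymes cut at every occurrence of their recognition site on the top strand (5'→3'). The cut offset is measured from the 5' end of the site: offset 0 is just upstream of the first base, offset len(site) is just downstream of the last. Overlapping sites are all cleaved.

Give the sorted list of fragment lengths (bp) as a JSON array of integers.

[7,7,7,7,8,9,9,13,13,13,14,15,17,17,18,20]

Per-enzyme occurrences:
  AzqV GAAACT/2: at [1, 14, 29, 36, 52, 66, 96, 157] ⇒ [3, 16, 31, 38, 54, 68, 98, 159]
  MvoVI GTGGAGT/3: at [44, 102, 118, 135, 148, 176] ⇒ [47, 105, 121, 138, 151, 179]
  JekVI TTCCTCG/5: at [80, 109] ⇒ [85, 114]

All cut coordinates (distinct, sorted): [3, 16, 31, 38, 47, 54, 68, 85, 98, 105, 114, 121, 138, 151, 159, 179]

Fragments:
  3→16: 13 bp
  16→31: 15 bp
  31→38: 7 bp
  38→47: 9 bp
  47→54: 7 bp
  54→68: 14 bp
  68→85: 17 bp
  85→98: 13 bp
  98→105: 7 bp
  105→114: 9 bp
  114→121: 7 bp
  121→138: 17 bp
  138→151: 13 bp
  151→159: 8 bp
  159→179: 20 bp
  179→3 (wrap): 194-179+3 = 18 bp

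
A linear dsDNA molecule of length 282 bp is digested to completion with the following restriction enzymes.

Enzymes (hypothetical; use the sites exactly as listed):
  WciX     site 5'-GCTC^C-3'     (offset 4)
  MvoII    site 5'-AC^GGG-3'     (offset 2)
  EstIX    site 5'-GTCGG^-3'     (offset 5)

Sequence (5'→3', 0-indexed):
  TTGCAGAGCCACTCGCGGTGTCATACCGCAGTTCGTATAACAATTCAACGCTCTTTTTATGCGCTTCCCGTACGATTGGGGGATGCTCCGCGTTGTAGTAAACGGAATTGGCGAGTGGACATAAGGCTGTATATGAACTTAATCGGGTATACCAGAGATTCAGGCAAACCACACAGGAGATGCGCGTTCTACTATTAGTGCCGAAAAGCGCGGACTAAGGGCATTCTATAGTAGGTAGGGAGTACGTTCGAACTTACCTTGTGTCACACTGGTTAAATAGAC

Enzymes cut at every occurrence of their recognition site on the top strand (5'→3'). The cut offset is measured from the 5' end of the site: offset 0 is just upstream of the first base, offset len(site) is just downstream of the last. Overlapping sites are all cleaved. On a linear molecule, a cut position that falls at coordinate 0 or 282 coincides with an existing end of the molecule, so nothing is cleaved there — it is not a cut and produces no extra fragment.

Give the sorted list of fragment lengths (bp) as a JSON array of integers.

[88,194]

Site scan:
  WciX (GCTCC, off=4): starts [84] → cuts [88]
  MvoII (ACGGG, off=2): no sites
  EstIX (GTCGG, off=5): no sites

Pooled cuts: [88]

Fragment lengths:
  [0,88): 88 bp
  [88,282): 194 bp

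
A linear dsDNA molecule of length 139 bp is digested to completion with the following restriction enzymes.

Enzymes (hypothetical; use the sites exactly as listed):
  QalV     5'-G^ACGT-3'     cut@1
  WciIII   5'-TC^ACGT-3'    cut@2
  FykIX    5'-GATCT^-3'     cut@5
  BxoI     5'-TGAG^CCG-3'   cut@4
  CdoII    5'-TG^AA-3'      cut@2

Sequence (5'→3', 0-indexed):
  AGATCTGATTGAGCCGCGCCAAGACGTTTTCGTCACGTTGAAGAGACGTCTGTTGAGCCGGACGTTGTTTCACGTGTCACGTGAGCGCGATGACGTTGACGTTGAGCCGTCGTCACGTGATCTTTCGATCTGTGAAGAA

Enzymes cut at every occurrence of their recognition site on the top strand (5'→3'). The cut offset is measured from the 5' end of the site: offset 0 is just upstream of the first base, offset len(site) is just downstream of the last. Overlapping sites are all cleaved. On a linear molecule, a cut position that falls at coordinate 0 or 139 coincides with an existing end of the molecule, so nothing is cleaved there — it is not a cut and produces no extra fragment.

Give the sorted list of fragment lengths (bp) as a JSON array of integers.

[3,4,5,5,6,6,6,7,7,8,8,8,9,10,10,11,12,14]

Per-enzyme occurrences:
  QalV GACGT/1: at [22, 44, 60, 91, 97] ⇒ [23, 45, 61, 92, 98]
  WciIII TCACGT/2: at [32, 69, 76, 112] ⇒ [34, 71, 78, 114]
  FykIX GATCT/5: at [1, 118, 126] ⇒ [6, 123, 131]
  BxoI TGAGCCG/4: at [9, 53, 102] ⇒ [13, 57, 106]
  CdoII TGAA/2: at [38, 132] ⇒ [40, 134]

Pooled cuts: [6, 13, 23, 34, 40, 45, 57, 61, 71, 78, 92, 98, 106, 114, 123, 131, 134]

Fragment lengths:
  [0,6): 6 bp
  [6,13): 7 bp
  [13,23): 10 bp
  [23,34): 11 bp
  [34,40): 6 bp
  [40,45): 5 bp
  [45,57): 12 bp
  [57,61): 4 bp
  [61,71): 10 bp
  [71,78): 7 bp
  [78,92): 14 bp
  [92,98): 6 bp
  [98,106): 8 bp
  [106,114): 8 bp
  [114,123): 9 bp
  [123,131): 8 bp
  [131,134): 3 bp
  [134,139): 5 bp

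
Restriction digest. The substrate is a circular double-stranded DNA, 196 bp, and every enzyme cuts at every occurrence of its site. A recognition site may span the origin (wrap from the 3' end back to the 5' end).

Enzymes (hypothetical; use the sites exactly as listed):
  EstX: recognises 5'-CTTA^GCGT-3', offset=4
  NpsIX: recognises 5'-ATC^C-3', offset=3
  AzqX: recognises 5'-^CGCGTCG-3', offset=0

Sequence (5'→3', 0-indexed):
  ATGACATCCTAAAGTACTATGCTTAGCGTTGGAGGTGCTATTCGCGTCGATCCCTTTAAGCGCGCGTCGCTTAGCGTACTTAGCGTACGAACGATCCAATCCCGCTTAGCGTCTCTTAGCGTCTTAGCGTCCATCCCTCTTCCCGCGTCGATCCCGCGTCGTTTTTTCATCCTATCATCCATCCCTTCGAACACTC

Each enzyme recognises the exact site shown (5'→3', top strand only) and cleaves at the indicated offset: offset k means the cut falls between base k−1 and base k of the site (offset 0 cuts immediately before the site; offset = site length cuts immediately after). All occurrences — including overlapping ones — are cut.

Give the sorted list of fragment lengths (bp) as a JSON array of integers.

Per-enzyme occurrences:
  EstX CTTAGCGT/4: at [21, 69, 78, 104, 114, 122] ⇒ [25, 73, 82, 108, 118, 126]
  NpsIX ATCC/3: at [5, 49, 93, 98, 132, 150, 168, 176, 180] ⇒ [8, 52, 96, 101, 135, 153, 171, 179, 183]
  AzqX CGCGTCG/0: at [42, 62, 143, 154] ⇒ [42, 62, 143, 154]

Pooled cuts: [8, 25, 42, 52, 62, 73, 82, 96, 101, 108, 118, 126, 135, 143, 153, 154, 171, 179, 183]

Fragment lengths:
  8→25: 17 bp
  25→42: 17 bp
  42→52: 10 bp
  52→62: 10 bp
  62→73: 11 bp
  73→82: 9 bp
  82→96: 14 bp
  96→101: 5 bp
  101→108: 7 bp
  108→118: 10 bp
  118→126: 8 bp
  126→135: 9 bp
  135→143: 8 bp
  143→153: 10 bp
  153→154: 1 bp
  154→171: 17 bp
  171→179: 8 bp
  179→183: 4 bp
  183→8 (wrap): 196-183+8 = 21 bp

[1,4,5,7,8,8,8,9,9,10,10,10,10,11,14,17,17,17,21]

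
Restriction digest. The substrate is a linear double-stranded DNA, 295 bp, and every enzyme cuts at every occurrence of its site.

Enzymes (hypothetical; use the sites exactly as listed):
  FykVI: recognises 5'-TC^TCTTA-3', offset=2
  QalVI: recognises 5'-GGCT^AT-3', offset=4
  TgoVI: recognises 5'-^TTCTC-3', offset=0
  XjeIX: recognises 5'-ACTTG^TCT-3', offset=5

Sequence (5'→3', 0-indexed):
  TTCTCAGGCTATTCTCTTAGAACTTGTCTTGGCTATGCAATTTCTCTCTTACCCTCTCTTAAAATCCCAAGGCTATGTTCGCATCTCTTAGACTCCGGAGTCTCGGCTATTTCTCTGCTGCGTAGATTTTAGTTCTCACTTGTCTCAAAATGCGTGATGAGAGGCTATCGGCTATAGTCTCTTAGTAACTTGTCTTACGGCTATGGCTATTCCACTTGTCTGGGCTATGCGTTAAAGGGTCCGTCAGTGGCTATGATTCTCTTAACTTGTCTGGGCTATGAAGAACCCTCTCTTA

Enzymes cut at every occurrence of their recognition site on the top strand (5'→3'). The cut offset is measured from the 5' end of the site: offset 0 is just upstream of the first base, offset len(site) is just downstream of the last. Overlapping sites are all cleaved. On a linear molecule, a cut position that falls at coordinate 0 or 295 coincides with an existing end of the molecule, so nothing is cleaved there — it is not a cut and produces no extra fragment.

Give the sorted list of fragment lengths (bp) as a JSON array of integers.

[1,2,3,3,4,5,5,6,6,7,7,8,8,8,10,10,10,10,10,10,11,12,13,13,18,22,23,24,26]

Scan for sites:
  FykVI (TCTCTTA, off=2): starts [12, 44, 54, 83, 177, 257, 288] → cuts [14, 46, 56, 85, 179, 259, 290]
  QalVI (GGCTAT, off=4): starts [6, 30, 70, 104, 162, 169, 198, 204, 222, 248, 273] → cuts [10, 34, 74, 108, 166, 173, 202, 208, 226, 252, 277]
  TgoVI (TTCTC, off=0): starts [0, 11, 41, 110, 132, 256] → cuts [11, 41, 110, 132, 256] (position 0 is a terminus of the linear molecule — no cut)
  XjeIX (ACTTGTCT, off=5): starts [21, 137, 187, 213, 264] → cuts [26, 142, 192, 218, 269]

Pooled cuts: [10, 11, 14, 26, 34, 41, 46, 56, 74, 85, 108, 110, 132, 142, 166, 173, 179, 192, 202, 208, 218, 226, 252, 256, 259, 269, 277, 290]

Fragments:
  [0,10): 10 bp
  [10,11): 1 bp
  [11,14): 3 bp
  [14,26): 12 bp
  [26,34): 8 bp
  [34,41): 7 bp
  [41,46): 5 bp
  [46,56): 10 bp
  [56,74): 18 bp
  [74,85): 11 bp
  [85,108): 23 bp
  [108,110): 2 bp
  [110,132): 22 bp
  [132,142): 10 bp
  [142,166): 24 bp
  [166,173): 7 bp
  [173,179): 6 bp
  [179,192): 13 bp
  [192,202): 10 bp
  [202,208): 6 bp
  [208,218): 10 bp
  [218,226): 8 bp
  [226,252): 26 bp
  [252,256): 4 bp
  [256,259): 3 bp
  [259,269): 10 bp
  [269,277): 8 bp
  [277,290): 13 bp
  [290,295): 5 bp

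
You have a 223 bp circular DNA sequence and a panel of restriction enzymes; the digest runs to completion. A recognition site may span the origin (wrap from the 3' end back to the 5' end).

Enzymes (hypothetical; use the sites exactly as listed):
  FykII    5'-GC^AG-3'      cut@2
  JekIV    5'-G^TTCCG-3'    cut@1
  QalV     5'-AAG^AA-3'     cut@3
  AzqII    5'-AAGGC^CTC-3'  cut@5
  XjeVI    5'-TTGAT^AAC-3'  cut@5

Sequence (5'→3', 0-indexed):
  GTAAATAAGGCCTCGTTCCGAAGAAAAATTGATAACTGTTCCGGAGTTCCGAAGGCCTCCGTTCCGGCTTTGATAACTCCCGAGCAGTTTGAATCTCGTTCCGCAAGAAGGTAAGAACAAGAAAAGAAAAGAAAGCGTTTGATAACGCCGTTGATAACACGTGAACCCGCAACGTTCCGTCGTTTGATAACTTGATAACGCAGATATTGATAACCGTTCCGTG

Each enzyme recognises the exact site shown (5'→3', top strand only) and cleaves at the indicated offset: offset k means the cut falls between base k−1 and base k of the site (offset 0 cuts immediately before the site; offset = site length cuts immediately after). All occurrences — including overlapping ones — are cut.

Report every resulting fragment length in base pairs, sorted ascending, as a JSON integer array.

Site scan:
  FykII (GCAG, off=2): starts [83, 199] → cuts [85, 201]
  JekIV (GTTCCG, off=1): starts [14, 37, 45, 60, 97, 173, 215] → cuts [15, 38, 46, 61, 98, 174, 216]
  QalV (AAGAA, off=3): starts [20, 104, 112, 118, 123, 128] → cuts [23, 107, 115, 121, 126, 131]
  AzqII (AAGGCCTC, off=5): starts [6, 51] → cuts [11, 56]
  XjeVI (TTGATAAC, off=5): starts [28, 69, 138, 150, 183, 191, 206] → cuts [33, 74, 143, 155, 188, 196, 211]

Pooled cuts: [11, 15, 23, 33, 38, 46, 56, 61, 74, 85, 98, 107, 115, 121, 126, 131, 143, 155, 174, 188, 196, 201, 211, 216]

Fragment lengths:
  11→15: 4 bp
  15→23: 8 bp
  23→33: 10 bp
  33→38: 5 bp
  38→46: 8 bp
  46→56: 10 bp
  56→61: 5 bp
  61→74: 13 bp
  74→85: 11 bp
  85→98: 13 bp
  98→107: 9 bp
  107→115: 8 bp
  115→121: 6 bp
  121→126: 5 bp
  126→131: 5 bp
  131→143: 12 bp
  143→155: 12 bp
  155→174: 19 bp
  174→188: 14 bp
  188→196: 8 bp
  196→201: 5 bp
  201→211: 10 bp
  211→216: 5 bp
  216→11 (wrap): 223-216+11 = 18 bp

[4,5,5,5,5,5,5,6,8,8,8,8,9,10,10,10,11,12,12,13,13,14,18,19]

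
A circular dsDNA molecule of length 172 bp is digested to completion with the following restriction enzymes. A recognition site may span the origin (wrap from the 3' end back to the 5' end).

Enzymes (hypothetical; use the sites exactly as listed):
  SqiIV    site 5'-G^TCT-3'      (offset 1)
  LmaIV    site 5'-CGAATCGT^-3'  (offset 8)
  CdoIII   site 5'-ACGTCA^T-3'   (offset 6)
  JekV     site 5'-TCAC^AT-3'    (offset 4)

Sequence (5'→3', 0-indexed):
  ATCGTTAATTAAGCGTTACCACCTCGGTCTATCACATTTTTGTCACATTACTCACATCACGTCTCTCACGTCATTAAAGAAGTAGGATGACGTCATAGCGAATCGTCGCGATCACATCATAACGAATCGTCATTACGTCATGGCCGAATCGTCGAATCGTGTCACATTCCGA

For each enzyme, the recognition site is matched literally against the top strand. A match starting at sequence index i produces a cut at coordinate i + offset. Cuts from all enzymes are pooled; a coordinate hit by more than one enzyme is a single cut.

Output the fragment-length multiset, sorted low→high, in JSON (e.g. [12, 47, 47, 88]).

Per-enzyme occurrences:
  SqiIV (GTCT, off=1): starts [26, 60] → cuts [27, 61]
  LmaIV (CGAATCGT, off=8): starts [98, 122, 144, 152, 169] → cuts [5, 106, 130, 152, 160]
  CdoIII (ACGTCAT, off=6): starts [67, 89, 134] → cuts [73, 95, 140]
  JekV (TCACAT, off=4): starts [31, 42, 51, 111, 161] → cuts [35, 46, 55, 115, 165]

All cut coordinates (distinct, sorted): [5, 27, 35, 46, 55, 61, 73, 95, 106, 115, 130, 140, 152, 160, 165]

Fragments:
  5→27: 22 bp
  27→35: 8 bp
  35→46: 11 bp
  46→55: 9 bp
  55→61: 6 bp
  61→73: 12 bp
  73→95: 22 bp
  95→106: 11 bp
  106→115: 9 bp
  115→130: 15 bp
  130→140: 10 bp
  140→152: 12 bp
  152→160: 8 bp
  160→165: 5 bp
  165→5 (wrap): 172-165+5 = 12 bp

[5,6,8,8,9,9,10,11,11,12,12,12,15,22,22]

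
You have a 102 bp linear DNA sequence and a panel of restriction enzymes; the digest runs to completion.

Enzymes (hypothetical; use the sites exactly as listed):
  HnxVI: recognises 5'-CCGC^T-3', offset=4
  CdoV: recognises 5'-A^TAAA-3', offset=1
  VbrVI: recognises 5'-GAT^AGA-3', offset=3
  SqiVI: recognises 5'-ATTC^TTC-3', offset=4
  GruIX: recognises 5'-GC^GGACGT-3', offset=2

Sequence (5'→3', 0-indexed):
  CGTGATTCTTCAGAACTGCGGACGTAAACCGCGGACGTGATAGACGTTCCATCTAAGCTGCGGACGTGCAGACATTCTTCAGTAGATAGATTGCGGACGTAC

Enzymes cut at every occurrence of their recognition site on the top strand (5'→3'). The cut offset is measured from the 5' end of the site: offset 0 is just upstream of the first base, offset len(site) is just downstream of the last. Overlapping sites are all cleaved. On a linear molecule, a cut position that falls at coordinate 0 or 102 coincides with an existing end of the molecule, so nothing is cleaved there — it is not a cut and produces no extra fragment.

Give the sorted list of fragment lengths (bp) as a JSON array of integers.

Per-enzyme occurrences:
  HnxVI (CCGCT, off=4): no sites
  CdoV (ATAAA, off=1): no sites
  VbrVI GATAGA/3: at [38, 84] ⇒ [41, 87]
  SqiVI ATTCTTC/4: at [4, 73] ⇒ [8, 77]
  GruIX GCGGACGT/2: at [17, 30, 59, 92] ⇒ [19, 32, 61, 94]

Pooled cuts: [8, 19, 32, 41, 61, 77, 87, 94]

Fragment lengths:
  [0,8): 8 bp
  [8,19): 11 bp
  [19,32): 13 bp
  [32,41): 9 bp
  [41,61): 20 bp
  [61,77): 16 bp
  [77,87): 10 bp
  [87,94): 7 bp
  [94,102): 8 bp

[7,8,8,9,10,11,13,16,20]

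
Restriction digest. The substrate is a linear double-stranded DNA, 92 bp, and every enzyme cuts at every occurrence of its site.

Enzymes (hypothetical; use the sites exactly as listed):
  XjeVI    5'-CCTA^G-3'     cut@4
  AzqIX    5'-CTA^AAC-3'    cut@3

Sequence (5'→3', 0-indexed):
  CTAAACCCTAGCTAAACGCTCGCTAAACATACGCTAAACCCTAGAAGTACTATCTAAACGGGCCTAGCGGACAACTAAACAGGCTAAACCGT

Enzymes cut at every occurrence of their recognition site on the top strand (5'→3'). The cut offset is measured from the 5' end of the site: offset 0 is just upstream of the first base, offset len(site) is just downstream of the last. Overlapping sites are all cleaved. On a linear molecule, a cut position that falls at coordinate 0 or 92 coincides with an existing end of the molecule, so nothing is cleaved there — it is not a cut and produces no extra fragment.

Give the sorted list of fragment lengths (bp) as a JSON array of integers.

Per-enzyme occurrences:
  XjeVI (CCTAG, off=4): starts [6, 39, 62] → cuts [10, 43, 66]
  AzqIX (CTAAAC, off=3): starts [0, 11, 22, 33, 53, 74, 83] → cuts [3, 14, 25, 36, 56, 77, 86]

Pooled cuts: [3, 10, 14, 25, 36, 43, 56, 66, 77, 86]

Fragment lengths:
  [0,3): 3 bp
  [3,10): 7 bp
  [10,14): 4 bp
  [14,25): 11 bp
  [25,36): 11 bp
  [36,43): 7 bp
  [43,56): 13 bp
  [56,66): 10 bp
  [66,77): 11 bp
  [77,86): 9 bp
  [86,92): 6 bp

[3,4,6,7,7,9,10,11,11,11,13]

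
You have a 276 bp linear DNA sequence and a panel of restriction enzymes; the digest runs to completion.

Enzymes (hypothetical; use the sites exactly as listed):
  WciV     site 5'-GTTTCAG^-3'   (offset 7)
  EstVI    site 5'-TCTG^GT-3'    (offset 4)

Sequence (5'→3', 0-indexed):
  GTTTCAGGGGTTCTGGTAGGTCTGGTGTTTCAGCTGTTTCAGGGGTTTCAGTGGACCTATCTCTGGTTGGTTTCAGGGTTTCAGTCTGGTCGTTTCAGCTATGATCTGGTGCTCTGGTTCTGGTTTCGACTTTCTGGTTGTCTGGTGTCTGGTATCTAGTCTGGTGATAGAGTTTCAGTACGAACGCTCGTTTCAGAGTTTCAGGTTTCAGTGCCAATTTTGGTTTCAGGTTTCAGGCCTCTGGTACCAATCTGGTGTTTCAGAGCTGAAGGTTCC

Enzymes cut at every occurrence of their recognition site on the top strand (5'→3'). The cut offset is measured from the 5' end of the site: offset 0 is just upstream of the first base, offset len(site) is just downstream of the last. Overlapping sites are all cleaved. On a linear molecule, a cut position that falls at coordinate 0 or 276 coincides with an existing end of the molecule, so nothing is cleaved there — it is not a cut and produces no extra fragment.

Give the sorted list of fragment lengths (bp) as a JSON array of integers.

Site scan:
  WciV GTTTCAG/7: at [0, 26, 35, 44, 69, 77, 91, 171, 189, 197, 204, 222, 229, 256] ⇒ [7, 33, 42, 51, 76, 84, 98, 178, 196, 204, 211, 229, 236, 263]
  EstVI TCTGGT/4: at [11, 20, 61, 84, 104, 112, 118, 132, 140, 147, 159, 239, 250] ⇒ [15, 24, 65, 88, 108, 116, 122, 136, 144, 151, 163, 243, 254]

All cut coordinates (distinct, sorted): [7, 15, 24, 33, 42, 51, 65, 76, 84, 88, 98, 108, 116, 122, 136, 144, 151, 163, 178, 196, 204, 211, 229, 236, 243, 254, 263]

Fragments:
  [0,7): 7 bp
  [7,15): 8 bp
  [15,24): 9 bp
  [24,33): 9 bp
  [33,42): 9 bp
  [42,51): 9 bp
  [51,65): 14 bp
  [65,76): 11 bp
  [76,84): 8 bp
  [84,88): 4 bp
  [88,98): 10 bp
  [98,108): 10 bp
  [108,116): 8 bp
  [116,122): 6 bp
  [122,136): 14 bp
  [136,144): 8 bp
  [144,151): 7 bp
  [151,163): 12 bp
  [163,178): 15 bp
  [178,196): 18 bp
  [196,204): 8 bp
  [204,211): 7 bp
  [211,229): 18 bp
  [229,236): 7 bp
  [236,243): 7 bp
  [243,254): 11 bp
  [254,263): 9 bp
  [263,276): 13 bp

[4,6,7,7,7,7,7,8,8,8,8,8,9,9,9,9,9,10,10,11,11,12,13,14,14,15,18,18]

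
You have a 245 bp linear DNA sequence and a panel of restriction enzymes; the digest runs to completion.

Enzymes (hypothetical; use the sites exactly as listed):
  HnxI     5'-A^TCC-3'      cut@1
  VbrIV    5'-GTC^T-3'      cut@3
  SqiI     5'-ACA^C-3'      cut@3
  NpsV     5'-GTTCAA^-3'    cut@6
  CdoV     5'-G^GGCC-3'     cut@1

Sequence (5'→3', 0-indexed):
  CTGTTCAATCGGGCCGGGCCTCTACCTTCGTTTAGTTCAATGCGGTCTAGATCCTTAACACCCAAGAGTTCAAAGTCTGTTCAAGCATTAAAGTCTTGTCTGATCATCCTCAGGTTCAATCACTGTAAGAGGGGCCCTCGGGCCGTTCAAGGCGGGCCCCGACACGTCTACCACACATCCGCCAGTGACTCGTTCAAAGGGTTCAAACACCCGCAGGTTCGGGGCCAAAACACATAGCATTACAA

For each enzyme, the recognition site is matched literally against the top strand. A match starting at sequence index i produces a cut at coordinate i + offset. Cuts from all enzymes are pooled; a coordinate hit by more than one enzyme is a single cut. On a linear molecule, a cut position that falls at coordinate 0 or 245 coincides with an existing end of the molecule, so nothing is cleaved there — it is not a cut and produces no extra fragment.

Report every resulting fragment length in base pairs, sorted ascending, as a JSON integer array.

[2,3,3,4,4,4,4,5,5,6,7,7,7,8,8,9,9,10,10,10,11,13,13,13,13,13,20,24]

Scan for sites:
  HnxI ATCC/1: at [50, 105, 176] ⇒ [51, 106, 177]
  VbrIV GTCT/3: at [44, 74, 92, 97, 165] ⇒ [47, 77, 95, 100, 168]
  SqiI ACAC/3: at [57, 161, 172, 206, 229] ⇒ [60, 164, 175, 209, 232]
  NpsV GTTCAA/6: at [2, 34, 67, 78, 113, 144, 191, 200] ⇒ [8, 40, 73, 84, 119, 150, 197, 206]
  CdoV GGGCC/1: at [10, 15, 131, 139, 153, 221] ⇒ [11, 16, 132, 140, 154, 222]

Pooled cuts: [8, 11, 16, 40, 47, 51, 60, 73, 77, 84, 95, 100, 106, 119, 132, 140, 150, 154, 164, 168, 175, 177, 197, 206, 209, 222, 232]

Fragment lengths:
  [0,8): 8 bp
  [8,11): 3 bp
  [11,16): 5 bp
  [16,40): 24 bp
  [40,47): 7 bp
  [47,51): 4 bp
  [51,60): 9 bp
  [60,73): 13 bp
  [73,77): 4 bp
  [77,84): 7 bp
  [84,95): 11 bp
  [95,100): 5 bp
  [100,106): 6 bp
  [106,119): 13 bp
  [119,132): 13 bp
  [132,140): 8 bp
  [140,150): 10 bp
  [150,154): 4 bp
  [154,164): 10 bp
  [164,168): 4 bp
  [168,175): 7 bp
  [175,177): 2 bp
  [177,197): 20 bp
  [197,206): 9 bp
  [206,209): 3 bp
  [209,222): 13 bp
  [222,232): 10 bp
  [232,245): 13 bp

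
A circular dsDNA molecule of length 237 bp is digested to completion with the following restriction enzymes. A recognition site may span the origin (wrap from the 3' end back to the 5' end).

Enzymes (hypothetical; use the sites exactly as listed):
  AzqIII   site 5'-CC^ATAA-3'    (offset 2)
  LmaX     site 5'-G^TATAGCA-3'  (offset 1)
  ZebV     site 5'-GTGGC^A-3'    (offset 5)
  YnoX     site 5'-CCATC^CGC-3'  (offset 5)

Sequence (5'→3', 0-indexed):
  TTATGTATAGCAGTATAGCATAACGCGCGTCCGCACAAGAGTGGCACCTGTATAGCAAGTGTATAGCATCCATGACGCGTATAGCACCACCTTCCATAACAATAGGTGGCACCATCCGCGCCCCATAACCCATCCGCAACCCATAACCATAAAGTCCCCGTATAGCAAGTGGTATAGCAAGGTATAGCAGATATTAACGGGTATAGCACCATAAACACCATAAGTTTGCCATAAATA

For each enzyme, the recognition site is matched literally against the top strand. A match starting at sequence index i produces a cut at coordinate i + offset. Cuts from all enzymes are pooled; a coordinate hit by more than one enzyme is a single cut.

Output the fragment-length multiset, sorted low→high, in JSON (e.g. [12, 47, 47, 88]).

[5,6,6,8,8,8,9,9,10,10,11,11,12,12,12,15,16,18,19,32]

Scan for sites:
  AzqIII (CCATAA, off=2): starts [93, 122, 140, 146, 208, 217, 228] → cuts [95, 124, 142, 148, 210, 219, 230]
  LmaX (GTATAGCA, off=1): starts [4, 12, 49, 60, 78, 159, 171, 181, 200] → cuts [5, 13, 50, 61, 79, 160, 172, 182, 201]
  ZebV (GTGGCA, off=5): starts [40, 105] → cuts [45, 110]
  YnoX (CCATCCGC, off=5): starts [111, 129] → cuts [116, 134]

All cut coordinates (distinct, sorted): [5, 13, 45, 50, 61, 79, 95, 110, 116, 124, 134, 142, 148, 160, 172, 182, 201, 210, 219, 230]

Fragment lengths:
  5→13: 8 bp
  13→45: 32 bp
  45→50: 5 bp
  50→61: 11 bp
  61→79: 18 bp
  79→95: 16 bp
  95→110: 15 bp
  110→116: 6 bp
  116→124: 8 bp
  124→134: 10 bp
  134→142: 8 bp
  142→148: 6 bp
  148→160: 12 bp
  160→172: 12 bp
  172→182: 10 bp
  182→201: 19 bp
  201→210: 9 bp
  210→219: 9 bp
  219→230: 11 bp
  230→5 (wrap): 237-230+5 = 12 bp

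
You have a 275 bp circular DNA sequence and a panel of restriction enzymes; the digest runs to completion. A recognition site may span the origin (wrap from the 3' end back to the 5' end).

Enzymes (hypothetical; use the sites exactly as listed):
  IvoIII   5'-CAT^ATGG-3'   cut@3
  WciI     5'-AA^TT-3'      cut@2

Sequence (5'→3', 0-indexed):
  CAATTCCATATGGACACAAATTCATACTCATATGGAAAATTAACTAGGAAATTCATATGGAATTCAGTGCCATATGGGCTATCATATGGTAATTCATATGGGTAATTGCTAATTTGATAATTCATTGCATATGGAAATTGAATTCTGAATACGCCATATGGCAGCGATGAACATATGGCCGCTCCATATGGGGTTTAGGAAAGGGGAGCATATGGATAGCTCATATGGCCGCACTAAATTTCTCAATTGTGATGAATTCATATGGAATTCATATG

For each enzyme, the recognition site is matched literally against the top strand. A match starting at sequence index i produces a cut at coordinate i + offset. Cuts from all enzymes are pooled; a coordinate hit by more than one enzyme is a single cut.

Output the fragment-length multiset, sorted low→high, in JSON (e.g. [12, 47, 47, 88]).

Scan for sites:
  IvoIII CATATGG/3: at [6, 28, 53, 70, 82, 94, 127, 154, 171, 184, 208, 221, 258] ⇒ [9, 31, 56, 73, 85, 97, 130, 157, 174, 187, 211, 224, 261]
  WciI AATT/2: at [1, 18, 37, 49, 60, 90, 103, 110, 118, 135, 140, 236, 244, 254, 265] ⇒ [3, 20, 39, 51, 62, 92, 105, 112, 120, 137, 142, 238, 246, 256, 267]

Pooled cuts: [3, 9, 20, 31, 39, 51, 56, 62, 73, 85, 92, 97, 105, 112, 120, 130, 137, 142, 157, 174, 187, 211, 224, 238, 246, 256, 261, 267]

Fragment lengths:
  3→9: 6 bp
  9→20: 11 bp
  20→31: 11 bp
  31→39: 8 bp
  39→51: 12 bp
  51→56: 5 bp
  56→62: 6 bp
  62→73: 11 bp
  73→85: 12 bp
  85→92: 7 bp
  92→97: 5 bp
  97→105: 8 bp
  105→112: 7 bp
  112→120: 8 bp
  120→130: 10 bp
  130→137: 7 bp
  137→142: 5 bp
  142→157: 15 bp
  157→174: 17 bp
  174→187: 13 bp
  187→211: 24 bp
  211→224: 13 bp
  224→238: 14 bp
  238→246: 8 bp
  246→256: 10 bp
  256→261: 5 bp
  261→267: 6 bp
  267→3 (wrap): 275-267+3 = 11 bp

[5,5,5,5,6,6,6,7,7,7,8,8,8,8,10,10,11,11,11,11,12,12,13,13,14,15,17,24]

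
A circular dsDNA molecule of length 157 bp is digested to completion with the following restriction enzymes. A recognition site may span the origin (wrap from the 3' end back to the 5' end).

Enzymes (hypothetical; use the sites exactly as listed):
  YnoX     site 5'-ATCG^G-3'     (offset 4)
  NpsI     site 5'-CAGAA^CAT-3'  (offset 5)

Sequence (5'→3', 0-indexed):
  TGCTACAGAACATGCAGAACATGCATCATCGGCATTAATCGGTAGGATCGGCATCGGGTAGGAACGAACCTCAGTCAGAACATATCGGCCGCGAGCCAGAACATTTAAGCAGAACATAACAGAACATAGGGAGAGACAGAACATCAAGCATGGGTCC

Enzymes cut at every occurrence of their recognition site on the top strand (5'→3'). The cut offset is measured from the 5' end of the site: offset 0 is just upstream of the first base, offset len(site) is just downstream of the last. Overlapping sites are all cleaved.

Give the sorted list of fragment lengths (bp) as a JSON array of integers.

Per-enzyme occurrences:
  YnoX (ATCGG, off=4): starts [27, 37, 46, 52, 83] → cuts [31, 41, 50, 56, 87]
  NpsI (CAGAACAT, off=5): starts [5, 14, 75, 96, 109, 119, 136] → cuts [10, 19, 80, 101, 114, 124, 141]

Pooled cuts: [10, 19, 31, 41, 50, 56, 80, 87, 101, 114, 124, 141]

Fragments:
  10→19: 9 bp
  19→31: 12 bp
  31→41: 10 bp
  41→50: 9 bp
  50→56: 6 bp
  56→80: 24 bp
  80→87: 7 bp
  87→101: 14 bp
  101→114: 13 bp
  114→124: 10 bp
  124→141: 17 bp
  141→10 (wrap): 157-141+10 = 26 bp

[6,7,9,9,10,10,12,13,14,17,24,26]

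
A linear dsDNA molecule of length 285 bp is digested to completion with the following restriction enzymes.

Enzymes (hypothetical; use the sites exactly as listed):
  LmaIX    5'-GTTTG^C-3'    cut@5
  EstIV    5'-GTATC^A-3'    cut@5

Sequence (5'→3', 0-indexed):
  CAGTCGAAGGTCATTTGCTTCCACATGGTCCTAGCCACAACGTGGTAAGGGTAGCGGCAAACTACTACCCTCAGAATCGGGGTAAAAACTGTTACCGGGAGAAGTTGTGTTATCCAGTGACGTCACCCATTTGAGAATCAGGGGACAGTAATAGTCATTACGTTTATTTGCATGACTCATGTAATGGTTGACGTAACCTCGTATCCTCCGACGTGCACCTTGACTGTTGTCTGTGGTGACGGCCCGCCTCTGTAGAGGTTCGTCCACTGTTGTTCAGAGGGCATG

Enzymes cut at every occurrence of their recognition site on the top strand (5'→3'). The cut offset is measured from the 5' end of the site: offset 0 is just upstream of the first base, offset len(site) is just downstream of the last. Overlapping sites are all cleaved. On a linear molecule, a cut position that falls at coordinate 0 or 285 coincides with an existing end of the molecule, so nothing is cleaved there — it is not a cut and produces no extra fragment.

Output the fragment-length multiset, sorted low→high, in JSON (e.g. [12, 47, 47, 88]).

Per-enzyme occurrences:
  LmaIX (GTTTGC, off=5): no sites
  EstIV (GTATCA, off=5): no sites

All cut coordinates (distinct, sorted): ∅

Fragment lengths:
  no cuts → one linear fragment of 285 bp

[285]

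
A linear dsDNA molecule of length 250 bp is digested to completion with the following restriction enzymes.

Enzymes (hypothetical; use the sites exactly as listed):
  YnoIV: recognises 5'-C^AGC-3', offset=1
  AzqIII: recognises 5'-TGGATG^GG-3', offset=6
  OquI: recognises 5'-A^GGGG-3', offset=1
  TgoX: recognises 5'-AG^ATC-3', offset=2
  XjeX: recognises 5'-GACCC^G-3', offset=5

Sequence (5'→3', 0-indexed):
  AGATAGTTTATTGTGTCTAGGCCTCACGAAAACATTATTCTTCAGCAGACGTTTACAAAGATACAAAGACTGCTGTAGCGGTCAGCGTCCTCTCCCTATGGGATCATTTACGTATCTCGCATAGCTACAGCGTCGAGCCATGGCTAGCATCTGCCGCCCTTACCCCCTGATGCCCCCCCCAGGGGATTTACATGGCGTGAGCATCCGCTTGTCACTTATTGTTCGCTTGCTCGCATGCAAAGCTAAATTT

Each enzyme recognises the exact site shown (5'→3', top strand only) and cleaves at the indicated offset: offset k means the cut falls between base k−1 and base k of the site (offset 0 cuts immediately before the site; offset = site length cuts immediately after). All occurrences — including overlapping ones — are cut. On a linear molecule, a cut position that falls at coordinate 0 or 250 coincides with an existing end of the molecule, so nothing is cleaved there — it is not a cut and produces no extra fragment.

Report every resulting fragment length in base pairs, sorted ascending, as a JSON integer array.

[40,43,45,53,69]

Site scan:
  YnoIV CAGC/1: at [42, 82, 127] ⇒ [43, 83, 128]
  AzqIII (TGGATGGG, off=6): no sites
  OquI AGGGG/1: at [180] ⇒ [181]
  TgoX (AGATC, off=2): no sites
  XjeX (GACCCG, off=5): no sites

Pooled cuts: [43, 83, 128, 181]

Fragment lengths:
  [0,43): 43 bp
  [43,83): 40 bp
  [83,128): 45 bp
  [128,181): 53 bp
  [181,250): 69 bp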